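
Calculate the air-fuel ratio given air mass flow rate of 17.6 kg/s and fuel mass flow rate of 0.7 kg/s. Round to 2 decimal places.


AFR = m_air / m_fuel
AFR = 17.6 / 0.7 = 25.14


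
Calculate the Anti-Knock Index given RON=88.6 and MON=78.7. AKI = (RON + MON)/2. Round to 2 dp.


AKI = (RON + MON) / 2
AKI = (88.6 + 78.7) / 2
AKI = 167.3 / 2 = 83.65


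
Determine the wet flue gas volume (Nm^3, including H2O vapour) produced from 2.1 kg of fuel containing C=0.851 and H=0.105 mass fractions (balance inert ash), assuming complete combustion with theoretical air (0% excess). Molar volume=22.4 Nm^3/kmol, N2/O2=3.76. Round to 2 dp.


Per kg fuel: CO2 = (C/12 kmol)*22.4 = (0.851/12)*22.4 = 1.58853 Nm^3
Per kg fuel: H2O = (H/2 kmol)*22.4 = (0.105/2)*22.4 = 1.17600 Nm^3
O2 needed per kg fuel = C/12 + H/4 = 0.851/12 + 0.105/4 = 0.09716667 kmol
Per kg fuel: N2 = O2*3.76*22.4 = 0.09716667*3.76*22.4 = 8.18377 Nm^3
Total per kg = 1.58853 + 1.17600 + 8.18377 = 10.94830 Nm^3
Total = 10.94830 * 2.1 = 22.99 Nm^3


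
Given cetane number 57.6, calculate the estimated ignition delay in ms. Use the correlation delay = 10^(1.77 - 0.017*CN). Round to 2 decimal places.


delay = 10^(1.77 - 0.017*CN)
Exponent = 1.77 - 0.017*57.6 = 0.7908
delay = 10^0.7908 = 6.18 ms


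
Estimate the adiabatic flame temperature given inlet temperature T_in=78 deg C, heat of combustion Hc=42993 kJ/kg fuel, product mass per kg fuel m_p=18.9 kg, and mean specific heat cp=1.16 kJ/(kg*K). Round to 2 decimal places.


T_ad = T_in + Hc / (m_p * cp)
Denominator = 18.9 * 1.16 = 21.9240
Temperature rise = 42993 / 21.9240 = 1961.00 K
T_ad = 78 + 1961.00 = 2039.00 deg C


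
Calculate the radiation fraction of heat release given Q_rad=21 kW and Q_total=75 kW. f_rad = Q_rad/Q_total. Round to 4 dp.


f_rad = Q_rad / Q_total
f_rad = 21 / 75 = 0.2800


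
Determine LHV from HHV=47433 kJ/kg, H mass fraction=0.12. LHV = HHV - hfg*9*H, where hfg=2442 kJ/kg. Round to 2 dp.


LHV = HHV - hfg * 9 * H
Water correction = 2442 * 9 * 0.12 = 2637.360 kJ/kg
LHV = 47433 - 2637.360 = 44795.64 kJ/kg


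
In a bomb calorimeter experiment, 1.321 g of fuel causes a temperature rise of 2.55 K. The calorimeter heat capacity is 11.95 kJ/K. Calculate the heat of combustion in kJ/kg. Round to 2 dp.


Hc = C_cal * delta_T / m_fuel
Q_released = 11.95 * 2.55 = 30.4725 kJ
m_fuel = 1.321 g = 1.321/1000 kg = 0.001321 kg
Hc = 30.4725 / 0.001321 = 23067.75 kJ/kg


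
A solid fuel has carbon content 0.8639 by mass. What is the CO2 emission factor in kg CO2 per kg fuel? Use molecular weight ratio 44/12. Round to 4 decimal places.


EF = C_frac * (M_CO2 / M_C)
EF = 0.8639 * (44/12)
EF = 0.8639 * 3.666667 = 3.1676 kg_CO2/kg_fuel


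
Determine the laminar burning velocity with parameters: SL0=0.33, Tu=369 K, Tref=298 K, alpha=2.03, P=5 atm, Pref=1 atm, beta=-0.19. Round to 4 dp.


SL = SL0 * (Tu/Tref)^alpha * (P/Pref)^beta
T ratio = 369/298 = 1.23825503
(T ratio)^alpha = 1.23825503^2.03 = 1.543137
(P/Pref)^beta = 5^(-0.19) = 0.736539
SL = 0.33 * 1.543137 * 0.736539 = 0.3751 m/s


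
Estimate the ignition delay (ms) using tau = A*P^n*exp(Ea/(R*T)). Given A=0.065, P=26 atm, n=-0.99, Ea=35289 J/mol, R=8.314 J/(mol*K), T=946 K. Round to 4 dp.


tau = A * P^n * exp(Ea/(R*T))
P^n = 26^(-0.99) = 0.03973529
Ea/(R*T) = 35289/(8.314*946) = 4.486815
exp(Ea/(R*T)) = 88.838075
tau = 0.065 * 0.03973529 * 88.838075 = 0.2295 ms


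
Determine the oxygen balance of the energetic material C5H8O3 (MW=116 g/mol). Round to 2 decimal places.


OB = -1600 * (2C + H/2 - O) / MW
Inner = 2*5 + 8/2 - 3 = 11.00
OB = -1600 * 11.00 / 116 = -151.72%


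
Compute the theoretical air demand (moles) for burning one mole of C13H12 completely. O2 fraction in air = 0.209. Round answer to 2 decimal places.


Balanced combustion: C13H12 + 16 O2 -> 13 CO2 + 6 H2O
O2 needed = C + H/4 = 13 + 12/4 = 16.00 moles
Air moles = O2 / 0.209 = 16.00 / 0.209 = 76.56 moles air


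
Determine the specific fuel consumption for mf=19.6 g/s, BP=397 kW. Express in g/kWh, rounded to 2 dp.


SFC = (mf / BP) * 3600
Rate = 19.6 / 397 = 0.049370 g/(s*kW)
SFC = 0.049370 * 3600 = 177.73 g/kWh


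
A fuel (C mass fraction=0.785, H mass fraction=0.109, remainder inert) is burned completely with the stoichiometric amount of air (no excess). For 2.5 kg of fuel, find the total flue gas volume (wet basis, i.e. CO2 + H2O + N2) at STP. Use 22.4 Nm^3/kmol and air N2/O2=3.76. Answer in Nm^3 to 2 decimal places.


Per kg fuel: CO2 = (C/12 kmol)*22.4 = (0.785/12)*22.4 = 1.46533 Nm^3
Per kg fuel: H2O = (H/2 kmol)*22.4 = (0.109/2)*22.4 = 1.22080 Nm^3
O2 needed per kg fuel = C/12 + H/4 = 0.785/12 + 0.109/4 = 0.09266667 kmol
Per kg fuel: N2 = O2*3.76*22.4 = 0.09266667*3.76*22.4 = 7.80476 Nm^3
Total per kg = 1.46533 + 1.22080 + 7.80476 = 10.49089 Nm^3
Total = 10.49089 * 2.5 = 26.23 Nm^3


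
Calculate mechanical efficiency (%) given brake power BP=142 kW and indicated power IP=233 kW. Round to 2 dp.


eta_mech = (BP / IP) * 100
Ratio = 142 / 233 = 0.6094
eta_mech = 0.6094 * 100 = 60.94%


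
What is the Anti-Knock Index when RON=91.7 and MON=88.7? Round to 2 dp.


AKI = (RON + MON) / 2
AKI = (91.7 + 88.7) / 2
AKI = 180.4 / 2 = 90.20


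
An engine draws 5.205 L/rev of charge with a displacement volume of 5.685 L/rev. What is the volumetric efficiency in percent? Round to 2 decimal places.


eta_v = (V_actual / V_disp) * 100
Ratio = 5.205 / 5.685 = 0.9156
eta_v = 0.9156 * 100 = 91.56%


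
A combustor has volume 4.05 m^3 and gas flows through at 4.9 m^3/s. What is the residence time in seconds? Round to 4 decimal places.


tau = V / Q_flow
tau = 4.05 / 4.9 = 0.8265 s


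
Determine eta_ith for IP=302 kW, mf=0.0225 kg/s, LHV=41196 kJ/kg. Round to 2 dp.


eta_ith = (IP / (mf * LHV)) * 100
Denominator = 0.0225 * 41196 = 926.9100 kW
eta_ith = (302 / 926.9100) * 100 = 32.58%


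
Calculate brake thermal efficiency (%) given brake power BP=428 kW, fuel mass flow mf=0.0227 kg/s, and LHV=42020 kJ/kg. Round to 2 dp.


eta_BTE = (BP / (mf * LHV)) * 100
Denominator = 0.0227 * 42020 = 953.8540 kW
eta_BTE = (428 / 953.8540) * 100 = 44.87%


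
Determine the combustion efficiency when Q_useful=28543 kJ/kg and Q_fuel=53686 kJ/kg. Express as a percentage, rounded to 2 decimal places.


Efficiency = (Q_useful / Q_fuel) * 100
Efficiency = (28543 / 53686) * 100
Efficiency = 0.5317 * 100 = 53.17%


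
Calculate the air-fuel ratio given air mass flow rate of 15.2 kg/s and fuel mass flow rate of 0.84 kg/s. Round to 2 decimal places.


AFR = m_air / m_fuel
AFR = 15.2 / 0.84 = 18.10


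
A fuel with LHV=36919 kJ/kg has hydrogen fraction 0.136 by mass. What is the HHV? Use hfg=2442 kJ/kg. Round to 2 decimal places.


HHV = LHV + hfg * 9 * H
Water addition = 2442 * 9 * 0.136 = 2989.008 kJ/kg
HHV = 36919 + 2989.008 = 39908.01 kJ/kg


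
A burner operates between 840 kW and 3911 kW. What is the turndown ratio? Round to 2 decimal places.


TDR = Q_max / Q_min
TDR = 3911 / 840 = 4.66


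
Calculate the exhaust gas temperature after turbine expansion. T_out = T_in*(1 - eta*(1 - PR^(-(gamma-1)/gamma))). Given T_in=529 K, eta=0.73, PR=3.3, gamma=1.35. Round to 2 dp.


T_out = T_in * (1 - eta * (1 - PR^(-(gamma-1)/gamma)))
Exponent = -(1.35-1)/1.35 = -0.25925926
PR^exp = 3.3^(-0.25925926) = 0.73378775
Factor = 1 - 0.73*(1 - 0.73378775) = 0.80566506
T_out = 529 * 0.80566506 = 426.20 K


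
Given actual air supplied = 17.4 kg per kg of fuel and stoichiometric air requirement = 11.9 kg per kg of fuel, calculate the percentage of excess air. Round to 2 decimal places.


Excess air = actual - stoichiometric = 17.4 - 11.9 = 5.50 kg/kg fuel
Excess air % = (excess / stoich) * 100 = (5.50 / 11.9) * 100 = 46.22%


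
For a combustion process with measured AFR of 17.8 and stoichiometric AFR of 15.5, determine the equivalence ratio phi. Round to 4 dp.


phi = AFR_stoich / AFR_actual
phi = 15.5 / 17.8 = 0.8708


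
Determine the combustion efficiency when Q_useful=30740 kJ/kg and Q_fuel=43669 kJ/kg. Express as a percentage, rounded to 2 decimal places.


Efficiency = (Q_useful / Q_fuel) * 100
Efficiency = (30740 / 43669) * 100
Efficiency = 0.7039 * 100 = 70.39%


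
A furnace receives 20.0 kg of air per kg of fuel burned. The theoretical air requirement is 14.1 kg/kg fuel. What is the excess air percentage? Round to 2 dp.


Excess air = actual - stoichiometric = 20.0 - 14.1 = 5.90 kg/kg fuel
Excess air % = (excess / stoich) * 100 = (5.90 / 14.1) * 100 = 41.84%


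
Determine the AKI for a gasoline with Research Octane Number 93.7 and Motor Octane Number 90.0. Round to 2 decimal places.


AKI = (RON + MON) / 2
AKI = (93.7 + 90.0) / 2
AKI = 183.7 / 2 = 91.85


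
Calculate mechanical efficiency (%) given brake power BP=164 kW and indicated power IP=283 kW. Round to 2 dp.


eta_mech = (BP / IP) * 100
Ratio = 164 / 283 = 0.5795
eta_mech = 0.5795 * 100 = 57.95%


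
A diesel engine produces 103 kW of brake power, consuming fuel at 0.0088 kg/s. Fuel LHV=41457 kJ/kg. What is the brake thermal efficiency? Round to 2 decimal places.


eta_BTE = (BP / (mf * LHV)) * 100
Denominator = 0.0088 * 41457 = 364.8216 kW
eta_BTE = (103 / 364.8216) * 100 = 28.23%


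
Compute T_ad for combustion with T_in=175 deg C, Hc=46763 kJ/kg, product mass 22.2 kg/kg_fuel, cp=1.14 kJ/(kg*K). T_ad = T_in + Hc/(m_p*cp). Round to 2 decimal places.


T_ad = T_in + Hc / (m_p * cp)
Denominator = 22.2 * 1.14 = 25.3080
Temperature rise = 46763 / 25.3080 = 1847.76 K
T_ad = 175 + 1847.76 = 2022.76 deg C


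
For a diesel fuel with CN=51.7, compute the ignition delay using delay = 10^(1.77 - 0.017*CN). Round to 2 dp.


delay = 10^(1.77 - 0.017*CN)
Exponent = 1.77 - 0.017*51.7 = 0.8911
delay = 10^0.8911 = 7.78 ms


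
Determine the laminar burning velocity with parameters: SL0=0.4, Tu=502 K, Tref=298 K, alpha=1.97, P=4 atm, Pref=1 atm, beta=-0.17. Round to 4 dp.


SL = SL0 * (Tu/Tref)^alpha * (P/Pref)^beta
T ratio = 502/298 = 1.68456376
(T ratio)^alpha = 1.68456376^1.97 = 2.793703
(P/Pref)^beta = 4^(-0.17) = 0.790041
SL = 0.4 * 2.793703 * 0.790041 = 0.8829 m/s


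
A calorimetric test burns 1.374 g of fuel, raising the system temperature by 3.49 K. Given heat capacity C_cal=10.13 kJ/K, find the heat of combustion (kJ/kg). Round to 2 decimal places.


Hc = C_cal * delta_T / m_fuel
Q_released = 10.13 * 3.49 = 35.3537 kJ
m_fuel = 1.374 g = 1.374/1000 kg = 0.001374 kg
Hc = 35.3537 / 0.001374 = 25730.49 kJ/kg


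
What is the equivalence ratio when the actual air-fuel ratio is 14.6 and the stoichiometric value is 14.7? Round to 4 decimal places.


phi = AFR_stoich / AFR_actual
phi = 14.7 / 14.6 = 1.0068


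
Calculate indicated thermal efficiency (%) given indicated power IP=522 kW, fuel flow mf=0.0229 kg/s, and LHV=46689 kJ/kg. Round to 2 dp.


eta_ith = (IP / (mf * LHV)) * 100
Denominator = 0.0229 * 46689 = 1069.1781 kW
eta_ith = (522 / 1069.1781) * 100 = 48.82%


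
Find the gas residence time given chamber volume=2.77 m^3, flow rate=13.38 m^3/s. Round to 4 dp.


tau = V / Q_flow
tau = 2.77 / 13.38 = 0.2070 s


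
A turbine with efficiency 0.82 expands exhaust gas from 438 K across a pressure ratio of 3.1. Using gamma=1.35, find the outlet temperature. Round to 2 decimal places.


T_out = T_in * (1 - eta * (1 - PR^(-(gamma-1)/gamma)))
Exponent = -(1.35-1)/1.35 = -0.25925926
PR^exp = 3.1^(-0.25925926) = 0.74577862
Factor = 1 - 0.82*(1 - 0.74577862) = 0.79153847
T_out = 438 * 0.79153847 = 346.69 K


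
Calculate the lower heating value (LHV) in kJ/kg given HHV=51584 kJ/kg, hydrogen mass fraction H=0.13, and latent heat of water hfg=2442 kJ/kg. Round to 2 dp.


LHV = HHV - hfg * 9 * H
Water correction = 2442 * 9 * 0.13 = 2857.140 kJ/kg
LHV = 51584 - 2857.140 = 48726.86 kJ/kg


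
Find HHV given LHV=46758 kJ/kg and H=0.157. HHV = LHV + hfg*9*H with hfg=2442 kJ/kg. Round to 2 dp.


HHV = LHV + hfg * 9 * H
Water addition = 2442 * 9 * 0.157 = 3450.546 kJ/kg
HHV = 46758 + 3450.546 = 50208.55 kJ/kg


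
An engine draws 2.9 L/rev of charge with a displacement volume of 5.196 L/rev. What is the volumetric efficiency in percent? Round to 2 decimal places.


eta_v = (V_actual / V_disp) * 100
Ratio = 2.9 / 5.196 = 0.5581
eta_v = 0.5581 * 100 = 55.81%


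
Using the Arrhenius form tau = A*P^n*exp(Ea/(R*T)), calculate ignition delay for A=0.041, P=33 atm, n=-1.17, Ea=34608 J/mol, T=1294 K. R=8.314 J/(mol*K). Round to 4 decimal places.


tau = A * P^n * exp(Ea/(R*T))
P^n = 33^(-1.17) = 0.01672394
Ea/(R*T) = 34608/(8.314*1294) = 3.216860
exp(Ea/(R*T)) = 24.949663
tau = 0.041 * 0.01672394 * 24.949663 = 0.0171 ms


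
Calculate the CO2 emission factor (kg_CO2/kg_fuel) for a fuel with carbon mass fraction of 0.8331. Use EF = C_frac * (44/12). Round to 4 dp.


EF = C_frac * (M_CO2 / M_C)
EF = 0.8331 * (44/12)
EF = 0.8331 * 3.666667 = 3.0547 kg_CO2/kg_fuel


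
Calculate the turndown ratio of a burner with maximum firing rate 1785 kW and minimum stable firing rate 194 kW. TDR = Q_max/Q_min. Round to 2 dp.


TDR = Q_max / Q_min
TDR = 1785 / 194 = 9.20


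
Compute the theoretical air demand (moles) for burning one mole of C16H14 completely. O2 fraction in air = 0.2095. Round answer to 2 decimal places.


Balanced combustion: C16H14 + 19.5 O2 -> 16 CO2 + 7 H2O
O2 needed = C + H/4 = 16 + 14/4 = 19.50 moles
Air moles = O2 / 0.2095 = 19.50 / 0.2095 = 93.08 moles air


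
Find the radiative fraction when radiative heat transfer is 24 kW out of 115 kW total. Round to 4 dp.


f_rad = Q_rad / Q_total
f_rad = 24 / 115 = 0.2087


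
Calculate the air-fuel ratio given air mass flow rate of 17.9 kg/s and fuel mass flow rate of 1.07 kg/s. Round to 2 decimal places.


AFR = m_air / m_fuel
AFR = 17.9 / 1.07 = 16.73


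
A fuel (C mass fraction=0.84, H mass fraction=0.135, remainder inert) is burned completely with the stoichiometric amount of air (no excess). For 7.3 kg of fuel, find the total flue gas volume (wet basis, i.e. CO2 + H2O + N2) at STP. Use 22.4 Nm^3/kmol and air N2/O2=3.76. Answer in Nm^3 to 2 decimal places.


Per kg fuel: CO2 = (C/12 kmol)*22.4 = (0.84/12)*22.4 = 1.56800 Nm^3
Per kg fuel: H2O = (H/2 kmol)*22.4 = (0.135/2)*22.4 = 1.51200 Nm^3
O2 needed per kg fuel = C/12 + H/4 = 0.84/12 + 0.135/4 = 0.10375000 kmol
Per kg fuel: N2 = O2*3.76*22.4 = 0.10375000*3.76*22.4 = 8.73824 Nm^3
Total per kg = 1.56800 + 1.51200 + 8.73824 = 11.81824 Nm^3
Total = 11.81824 * 7.3 = 86.27 Nm^3


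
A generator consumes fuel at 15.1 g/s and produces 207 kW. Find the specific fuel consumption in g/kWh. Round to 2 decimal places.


SFC = (mf / BP) * 3600
Rate = 15.1 / 207 = 0.072947 g/(s*kW)
SFC = 0.072947 * 3600 = 262.61 g/kWh


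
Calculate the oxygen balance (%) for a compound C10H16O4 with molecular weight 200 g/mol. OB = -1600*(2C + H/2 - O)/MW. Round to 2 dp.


OB = -1600 * (2C + H/2 - O) / MW
Inner = 2*10 + 16/2 - 4 = 24.00
OB = -1600 * 24.00 / 200 = -192.00%


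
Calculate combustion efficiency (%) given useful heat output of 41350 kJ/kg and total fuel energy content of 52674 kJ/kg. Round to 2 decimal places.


Efficiency = (Q_useful / Q_fuel) * 100
Efficiency = (41350 / 52674) * 100
Efficiency = 0.7850 * 100 = 78.50%


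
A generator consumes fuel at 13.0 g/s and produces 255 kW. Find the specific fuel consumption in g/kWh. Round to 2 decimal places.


SFC = (mf / BP) * 3600
Rate = 13.0 / 255 = 0.050980 g/(s*kW)
SFC = 0.050980 * 3600 = 183.53 g/kWh


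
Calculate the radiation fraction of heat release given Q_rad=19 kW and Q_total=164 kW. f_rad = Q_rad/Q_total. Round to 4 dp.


f_rad = Q_rad / Q_total
f_rad = 19 / 164 = 0.1159


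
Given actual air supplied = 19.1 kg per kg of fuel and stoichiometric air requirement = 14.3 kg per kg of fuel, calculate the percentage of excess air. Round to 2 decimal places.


Excess air = actual - stoichiometric = 19.1 - 14.3 = 4.80 kg/kg fuel
Excess air % = (excess / stoich) * 100 = (4.80 / 14.3) * 100 = 33.57%


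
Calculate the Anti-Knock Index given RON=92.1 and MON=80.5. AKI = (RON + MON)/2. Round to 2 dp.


AKI = (RON + MON) / 2
AKI = (92.1 + 80.5) / 2
AKI = 172.6 / 2 = 86.30


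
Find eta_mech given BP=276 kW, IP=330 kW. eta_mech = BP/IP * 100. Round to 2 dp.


eta_mech = (BP / IP) * 100
Ratio = 276 / 330 = 0.8364
eta_mech = 0.8364 * 100 = 83.64%


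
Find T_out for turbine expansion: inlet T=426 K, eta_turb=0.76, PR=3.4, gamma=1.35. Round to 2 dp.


T_out = T_in * (1 - eta * (1 - PR^(-(gamma-1)/gamma)))
Exponent = -(1.35-1)/1.35 = -0.25925926
PR^exp = 3.4^(-0.25925926) = 0.72813041
Factor = 1 - 0.76*(1 - 0.72813041) = 0.79337911
T_out = 426 * 0.79337911 = 337.98 K


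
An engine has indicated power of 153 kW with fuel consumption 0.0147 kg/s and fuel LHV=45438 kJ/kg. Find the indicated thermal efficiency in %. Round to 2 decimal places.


eta_ith = (IP / (mf * LHV)) * 100
Denominator = 0.0147 * 45438 = 667.9386 kW
eta_ith = (153 / 667.9386) * 100 = 22.91%


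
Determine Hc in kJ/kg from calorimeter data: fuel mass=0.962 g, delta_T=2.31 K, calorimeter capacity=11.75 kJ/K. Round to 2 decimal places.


Hc = C_cal * delta_T / m_fuel
Q_released = 11.75 * 2.31 = 27.1425 kJ
m_fuel = 0.962 g = 0.962/1000 kg = 0.000962 kg
Hc = 27.1425 / 0.000962 = 28214.66 kJ/kg


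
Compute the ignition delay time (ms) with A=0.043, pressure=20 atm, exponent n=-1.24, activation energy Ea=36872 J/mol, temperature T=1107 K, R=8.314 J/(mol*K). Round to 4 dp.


tau = A * P^n * exp(Ea/(R*T))
P^n = 20^(-1.24) = 0.02436255
Ea/(R*T) = 36872/(8.314*1107) = 4.006259
exp(Ea/(R*T)) = 54.940968
tau = 0.043 * 0.02436255 * 54.940968 = 0.0576 ms


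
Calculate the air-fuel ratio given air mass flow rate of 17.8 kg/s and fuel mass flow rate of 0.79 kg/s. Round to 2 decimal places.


AFR = m_air / m_fuel
AFR = 17.8 / 0.79 = 22.53


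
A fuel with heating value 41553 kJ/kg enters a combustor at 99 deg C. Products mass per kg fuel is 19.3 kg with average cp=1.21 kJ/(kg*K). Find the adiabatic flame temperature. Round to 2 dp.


T_ad = T_in + Hc / (m_p * cp)
Denominator = 19.3 * 1.21 = 23.3530
Temperature rise = 41553 / 23.3530 = 1779.34 K
T_ad = 99 + 1779.34 = 1878.34 deg C


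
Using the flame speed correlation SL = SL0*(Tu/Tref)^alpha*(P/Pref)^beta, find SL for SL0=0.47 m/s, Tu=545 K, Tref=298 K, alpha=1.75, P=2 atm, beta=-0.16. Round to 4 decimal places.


SL = SL0 * (Tu/Tref)^alpha * (P/Pref)^beta
T ratio = 545/298 = 1.82885906
(T ratio)^alpha = 1.82885906^1.75 = 2.876176
(P/Pref)^beta = 2^(-0.16) = 0.895025
SL = 0.47 * 2.876176 * 0.895025 = 1.2099 m/s


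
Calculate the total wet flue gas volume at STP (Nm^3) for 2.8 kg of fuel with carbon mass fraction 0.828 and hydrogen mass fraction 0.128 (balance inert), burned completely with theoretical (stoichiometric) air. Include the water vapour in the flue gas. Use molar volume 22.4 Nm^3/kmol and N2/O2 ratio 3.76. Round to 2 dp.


Per kg fuel: CO2 = (C/12 kmol)*22.4 = (0.828/12)*22.4 = 1.54560 Nm^3
Per kg fuel: H2O = (H/2 kmol)*22.4 = (0.128/2)*22.4 = 1.43360 Nm^3
O2 needed per kg fuel = C/12 + H/4 = 0.828/12 + 0.128/4 = 0.10100000 kmol
Per kg fuel: N2 = O2*3.76*22.4 = 0.10100000*3.76*22.4 = 8.50662 Nm^3
Total per kg = 1.54560 + 1.43360 + 8.50662 = 11.48582 Nm^3
Total = 11.48582 * 2.8 = 32.16 Nm^3


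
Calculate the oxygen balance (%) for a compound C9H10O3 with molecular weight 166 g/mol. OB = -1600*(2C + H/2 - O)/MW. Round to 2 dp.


OB = -1600 * (2C + H/2 - O) / MW
Inner = 2*9 + 10/2 - 3 = 20.00
OB = -1600 * 20.00 / 166 = -192.77%


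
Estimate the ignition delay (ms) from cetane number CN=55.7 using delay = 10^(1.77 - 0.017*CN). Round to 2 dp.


delay = 10^(1.77 - 0.017*CN)
Exponent = 1.77 - 0.017*55.7 = 0.8231
delay = 10^0.8231 = 6.65 ms


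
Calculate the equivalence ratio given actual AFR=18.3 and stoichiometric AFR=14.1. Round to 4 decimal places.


phi = AFR_stoich / AFR_actual
phi = 14.1 / 18.3 = 0.7705


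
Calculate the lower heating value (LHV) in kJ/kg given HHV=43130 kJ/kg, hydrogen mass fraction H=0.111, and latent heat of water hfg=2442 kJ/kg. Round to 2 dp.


LHV = HHV - hfg * 9 * H
Water correction = 2442 * 9 * 0.111 = 2439.558 kJ/kg
LHV = 43130 - 2439.558 = 40690.44 kJ/kg


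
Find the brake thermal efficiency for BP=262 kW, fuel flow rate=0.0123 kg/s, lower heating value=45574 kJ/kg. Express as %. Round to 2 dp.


eta_BTE = (BP / (mf * LHV)) * 100
Denominator = 0.0123 * 45574 = 560.5602 kW
eta_BTE = (262 / 560.5602) * 100 = 46.74%


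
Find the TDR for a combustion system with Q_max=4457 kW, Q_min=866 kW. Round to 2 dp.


TDR = Q_max / Q_min
TDR = 4457 / 866 = 5.15


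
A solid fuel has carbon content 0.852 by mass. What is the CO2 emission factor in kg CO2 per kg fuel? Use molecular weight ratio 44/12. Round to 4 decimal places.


EF = C_frac * (M_CO2 / M_C)
EF = 0.852 * (44/12)
EF = 0.852 * 3.666667 = 3.1240 kg_CO2/kg_fuel


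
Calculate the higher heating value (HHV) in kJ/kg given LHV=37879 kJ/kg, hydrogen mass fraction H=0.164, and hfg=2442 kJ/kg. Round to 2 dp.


HHV = LHV + hfg * 9 * H
Water addition = 2442 * 9 * 0.164 = 3604.392 kJ/kg
HHV = 37879 + 3604.392 = 41483.39 kJ/kg


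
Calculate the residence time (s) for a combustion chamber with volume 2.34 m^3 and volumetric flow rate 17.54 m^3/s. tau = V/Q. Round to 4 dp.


tau = V / Q_flow
tau = 2.34 / 17.54 = 0.1334 s


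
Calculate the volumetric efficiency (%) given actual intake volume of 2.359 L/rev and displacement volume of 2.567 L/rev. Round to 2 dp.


eta_v = (V_actual / V_disp) * 100
Ratio = 2.359 / 2.567 = 0.9190
eta_v = 0.9190 * 100 = 91.90%


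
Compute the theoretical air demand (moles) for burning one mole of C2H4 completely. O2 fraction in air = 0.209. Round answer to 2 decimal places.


Balanced combustion: C2H4 + 3 O2 -> 2 CO2 + 2 H2O
O2 needed = C + H/4 = 2 + 4/4 = 3.00 moles
Air moles = O2 / 0.209 = 3.00 / 0.209 = 14.35 moles air


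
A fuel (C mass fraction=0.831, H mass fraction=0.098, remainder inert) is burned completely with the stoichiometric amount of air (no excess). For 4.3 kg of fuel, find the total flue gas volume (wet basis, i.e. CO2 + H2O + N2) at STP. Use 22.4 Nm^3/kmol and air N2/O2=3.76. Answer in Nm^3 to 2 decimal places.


Per kg fuel: CO2 = (C/12 kmol)*22.4 = (0.831/12)*22.4 = 1.55120 Nm^3
Per kg fuel: H2O = (H/2 kmol)*22.4 = (0.098/2)*22.4 = 1.09760 Nm^3
O2 needed per kg fuel = C/12 + H/4 = 0.831/12 + 0.098/4 = 0.09375000 kmol
Per kg fuel: N2 = O2*3.76*22.4 = 0.09375000*3.76*22.4 = 7.89600 Nm^3
Total per kg = 1.55120 + 1.09760 + 7.89600 = 10.54480 Nm^3
Total = 10.54480 * 4.3 = 45.34 Nm^3


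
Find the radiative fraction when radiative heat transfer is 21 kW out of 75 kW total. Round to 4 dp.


f_rad = Q_rad / Q_total
f_rad = 21 / 75 = 0.2800


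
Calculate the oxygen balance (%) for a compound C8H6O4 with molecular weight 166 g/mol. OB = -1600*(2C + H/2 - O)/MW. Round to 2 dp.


OB = -1600 * (2C + H/2 - O) / MW
Inner = 2*8 + 6/2 - 4 = 15.00
OB = -1600 * 15.00 / 166 = -144.58%


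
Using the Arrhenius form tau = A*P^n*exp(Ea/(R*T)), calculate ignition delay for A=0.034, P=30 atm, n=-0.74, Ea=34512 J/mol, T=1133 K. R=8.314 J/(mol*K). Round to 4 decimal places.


tau = A * P^n * exp(Ea/(R*T))
P^n = 30^(-0.74) = 0.08071054
Ea/(R*T) = 34512/(8.314*1133) = 3.663787
exp(Ea/(R*T)) = 39.008783
tau = 0.034 * 0.08071054 * 39.008783 = 0.1070 ms


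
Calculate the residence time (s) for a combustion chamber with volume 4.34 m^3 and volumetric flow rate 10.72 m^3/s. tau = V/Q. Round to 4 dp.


tau = V / Q_flow
tau = 4.34 / 10.72 = 0.4049 s


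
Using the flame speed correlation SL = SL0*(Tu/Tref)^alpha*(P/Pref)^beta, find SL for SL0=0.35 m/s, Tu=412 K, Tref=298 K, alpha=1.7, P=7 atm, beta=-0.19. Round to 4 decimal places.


SL = SL0 * (Tu/Tref)^alpha * (P/Pref)^beta
T ratio = 412/298 = 1.38255034
(T ratio)^alpha = 1.38255034^1.7 = 1.734433
(P/Pref)^beta = 7^(-0.19) = 0.690926
SL = 0.35 * 1.734433 * 0.690926 = 0.4194 m/s


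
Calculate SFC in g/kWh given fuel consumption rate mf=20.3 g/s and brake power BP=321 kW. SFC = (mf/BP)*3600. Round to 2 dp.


SFC = (mf / BP) * 3600
Rate = 20.3 / 321 = 0.063240 g/(s*kW)
SFC = 0.063240 * 3600 = 227.66 g/kWh


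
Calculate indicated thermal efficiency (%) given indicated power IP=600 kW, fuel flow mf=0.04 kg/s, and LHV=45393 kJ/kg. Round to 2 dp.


eta_ith = (IP / (mf * LHV)) * 100
Denominator = 0.04 * 45393 = 1815.7200 kW
eta_ith = (600 / 1815.7200) * 100 = 33.04%


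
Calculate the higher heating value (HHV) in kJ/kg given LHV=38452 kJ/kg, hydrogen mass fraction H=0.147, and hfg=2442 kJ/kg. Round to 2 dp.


HHV = LHV + hfg * 9 * H
Water addition = 2442 * 9 * 0.147 = 3230.766 kJ/kg
HHV = 38452 + 3230.766 = 41682.77 kJ/kg


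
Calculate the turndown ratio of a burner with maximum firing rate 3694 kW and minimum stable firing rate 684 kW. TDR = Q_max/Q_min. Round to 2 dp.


TDR = Q_max / Q_min
TDR = 3694 / 684 = 5.40


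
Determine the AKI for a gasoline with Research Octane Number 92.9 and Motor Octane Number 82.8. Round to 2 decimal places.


AKI = (RON + MON) / 2
AKI = (92.9 + 82.8) / 2
AKI = 175.7 / 2 = 87.85


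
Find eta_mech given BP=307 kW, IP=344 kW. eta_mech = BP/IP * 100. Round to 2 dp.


eta_mech = (BP / IP) * 100
Ratio = 307 / 344 = 0.8924
eta_mech = 0.8924 * 100 = 89.24%


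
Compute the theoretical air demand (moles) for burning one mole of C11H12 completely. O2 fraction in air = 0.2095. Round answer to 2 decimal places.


Balanced combustion: C11H12 + 14 O2 -> 11 CO2 + 6 H2O
O2 needed = C + H/4 = 11 + 12/4 = 14.00 moles
Air moles = O2 / 0.2095 = 14.00 / 0.2095 = 66.83 moles air


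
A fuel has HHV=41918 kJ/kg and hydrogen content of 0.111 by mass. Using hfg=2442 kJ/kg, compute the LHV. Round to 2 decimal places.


LHV = HHV - hfg * 9 * H
Water correction = 2442 * 9 * 0.111 = 2439.558 kJ/kg
LHV = 41918 - 2439.558 = 39478.44 kJ/kg


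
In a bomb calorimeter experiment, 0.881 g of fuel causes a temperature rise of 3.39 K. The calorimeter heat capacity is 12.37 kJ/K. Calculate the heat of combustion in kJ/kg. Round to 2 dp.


Hc = C_cal * delta_T / m_fuel
Q_released = 12.37 * 3.39 = 41.9343 kJ
m_fuel = 0.881 g = 0.881/1000 kg = 0.000881 kg
Hc = 41.9343 / 0.000881 = 47598.52 kJ/kg


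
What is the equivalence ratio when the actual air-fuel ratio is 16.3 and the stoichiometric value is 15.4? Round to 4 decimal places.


phi = AFR_stoich / AFR_actual
phi = 15.4 / 16.3 = 0.9448


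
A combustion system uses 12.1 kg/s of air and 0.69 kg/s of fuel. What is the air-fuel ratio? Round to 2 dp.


AFR = m_air / m_fuel
AFR = 12.1 / 0.69 = 17.54


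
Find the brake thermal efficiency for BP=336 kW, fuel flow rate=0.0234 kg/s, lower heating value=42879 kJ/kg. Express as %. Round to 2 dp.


eta_BTE = (BP / (mf * LHV)) * 100
Denominator = 0.0234 * 42879 = 1003.3686 kW
eta_BTE = (336 / 1003.3686) * 100 = 33.49%


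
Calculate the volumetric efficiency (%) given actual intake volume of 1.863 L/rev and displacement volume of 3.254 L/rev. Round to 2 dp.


eta_v = (V_actual / V_disp) * 100
Ratio = 1.863 / 3.254 = 0.5725
eta_v = 0.5725 * 100 = 57.25%


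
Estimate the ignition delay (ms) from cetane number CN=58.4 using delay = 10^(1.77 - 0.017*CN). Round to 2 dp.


delay = 10^(1.77 - 0.017*CN)
Exponent = 1.77 - 0.017*58.4 = 0.7772
delay = 10^0.7772 = 5.99 ms


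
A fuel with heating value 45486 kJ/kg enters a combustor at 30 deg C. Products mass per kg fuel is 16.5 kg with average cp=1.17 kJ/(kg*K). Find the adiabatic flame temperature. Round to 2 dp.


T_ad = T_in + Hc / (m_p * cp)
Denominator = 16.5 * 1.17 = 19.3050
Temperature rise = 45486 / 19.3050 = 2356.18 K
T_ad = 30 + 2356.18 = 2386.18 deg C


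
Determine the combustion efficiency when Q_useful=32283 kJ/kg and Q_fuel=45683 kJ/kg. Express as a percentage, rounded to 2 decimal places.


Efficiency = (Q_useful / Q_fuel) * 100
Efficiency = (32283 / 45683) * 100
Efficiency = 0.7067 * 100 = 70.67%


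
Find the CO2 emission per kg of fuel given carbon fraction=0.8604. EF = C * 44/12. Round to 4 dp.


EF = C_frac * (M_CO2 / M_C)
EF = 0.8604 * (44/12)
EF = 0.8604 * 3.666667 = 3.1548 kg_CO2/kg_fuel


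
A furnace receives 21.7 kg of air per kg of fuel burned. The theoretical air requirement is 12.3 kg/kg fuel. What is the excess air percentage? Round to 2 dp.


Excess air = actual - stoichiometric = 21.7 - 12.3 = 9.40 kg/kg fuel
Excess air % = (excess / stoich) * 100 = (9.40 / 12.3) * 100 = 76.42%


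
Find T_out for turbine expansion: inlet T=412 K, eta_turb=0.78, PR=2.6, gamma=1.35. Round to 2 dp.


T_out = T_in * (1 - eta * (1 - PR^(-(gamma-1)/gamma)))
Exponent = -(1.35-1)/1.35 = -0.25925926
PR^exp = 2.6^(-0.25925926) = 0.78057442
Factor = 1 - 0.78*(1 - 0.78057442) = 0.82884805
T_out = 412 * 0.82884805 = 341.49 K


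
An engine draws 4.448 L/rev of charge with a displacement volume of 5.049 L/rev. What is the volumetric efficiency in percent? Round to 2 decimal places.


eta_v = (V_actual / V_disp) * 100
Ratio = 4.448 / 5.049 = 0.8810
eta_v = 0.8810 * 100 = 88.10%


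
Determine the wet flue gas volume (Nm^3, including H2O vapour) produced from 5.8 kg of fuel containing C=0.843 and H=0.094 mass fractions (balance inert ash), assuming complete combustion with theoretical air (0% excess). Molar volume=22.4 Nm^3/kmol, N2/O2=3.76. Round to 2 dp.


Per kg fuel: CO2 = (C/12 kmol)*22.4 = (0.843/12)*22.4 = 1.57360 Nm^3
Per kg fuel: H2O = (H/2 kmol)*22.4 = (0.094/2)*22.4 = 1.05280 Nm^3
O2 needed per kg fuel = C/12 + H/4 = 0.843/12 + 0.094/4 = 0.09375000 kmol
Per kg fuel: N2 = O2*3.76*22.4 = 0.09375000*3.76*22.4 = 7.89600 Nm^3
Total per kg = 1.57360 + 1.05280 + 7.89600 = 10.52240 Nm^3
Total = 10.52240 * 5.8 = 61.03 Nm^3


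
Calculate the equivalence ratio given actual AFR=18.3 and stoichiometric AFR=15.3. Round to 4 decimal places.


phi = AFR_stoich / AFR_actual
phi = 15.3 / 18.3 = 0.8361


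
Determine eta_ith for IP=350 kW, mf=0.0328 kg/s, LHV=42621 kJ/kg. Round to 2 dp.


eta_ith = (IP / (mf * LHV)) * 100
Denominator = 0.0328 * 42621 = 1397.9688 kW
eta_ith = (350 / 1397.9688) * 100 = 25.04%


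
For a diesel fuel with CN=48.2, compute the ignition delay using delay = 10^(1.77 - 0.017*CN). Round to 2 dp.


delay = 10^(1.77 - 0.017*CN)
Exponent = 1.77 - 0.017*48.2 = 0.9506
delay = 10^0.9506 = 8.92 ms


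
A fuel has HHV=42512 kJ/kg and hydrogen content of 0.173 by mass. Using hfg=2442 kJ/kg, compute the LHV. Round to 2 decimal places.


LHV = HHV - hfg * 9 * H
Water correction = 2442 * 9 * 0.173 = 3802.194 kJ/kg
LHV = 42512 - 3802.194 = 38709.81 kJ/kg


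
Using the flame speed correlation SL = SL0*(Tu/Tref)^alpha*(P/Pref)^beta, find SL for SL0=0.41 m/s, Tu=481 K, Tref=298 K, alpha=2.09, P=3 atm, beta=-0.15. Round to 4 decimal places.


SL = SL0 * (Tu/Tref)^alpha * (P/Pref)^beta
T ratio = 481/298 = 1.61409396
(T ratio)^alpha = 1.61409396^2.09 = 2.720014
(P/Pref)^beta = 3^(-0.15) = 0.848070
SL = 0.41 * 2.720014 * 0.848070 = 0.9458 m/s


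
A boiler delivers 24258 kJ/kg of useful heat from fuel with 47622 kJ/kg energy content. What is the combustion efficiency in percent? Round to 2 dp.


Efficiency = (Q_useful / Q_fuel) * 100
Efficiency = (24258 / 47622) * 100
Efficiency = 0.5094 * 100 = 50.94%


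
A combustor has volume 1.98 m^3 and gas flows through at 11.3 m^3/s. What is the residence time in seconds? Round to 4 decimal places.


tau = V / Q_flow
tau = 1.98 / 11.3 = 0.1752 s


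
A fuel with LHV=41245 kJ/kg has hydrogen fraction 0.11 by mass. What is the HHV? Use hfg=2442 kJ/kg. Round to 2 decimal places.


HHV = LHV + hfg * 9 * H
Water addition = 2442 * 9 * 0.11 = 2417.580 kJ/kg
HHV = 41245 + 2417.580 = 43662.58 kJ/kg


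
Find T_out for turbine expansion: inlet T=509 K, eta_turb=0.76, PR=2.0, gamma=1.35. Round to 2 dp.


T_out = T_in * (1 - eta * (1 - PR^(-(gamma-1)/gamma)))
Exponent = -(1.35-1)/1.35 = -0.25925926
PR^exp = 2.0^(-0.25925926) = 0.83551680
Factor = 1 - 0.76*(1 - 0.83551680) = 0.87499277
T_out = 509 * 0.87499277 = 445.37 K


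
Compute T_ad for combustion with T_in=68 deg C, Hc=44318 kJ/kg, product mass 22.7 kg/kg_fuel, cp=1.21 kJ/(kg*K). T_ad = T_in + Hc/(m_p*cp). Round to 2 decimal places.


T_ad = T_in + Hc / (m_p * cp)
Denominator = 22.7 * 1.21 = 27.4670
Temperature rise = 44318 / 27.4670 = 1613.50 K
T_ad = 68 + 1613.50 = 1681.50 deg C


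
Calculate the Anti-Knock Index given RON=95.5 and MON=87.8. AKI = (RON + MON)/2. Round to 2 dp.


AKI = (RON + MON) / 2
AKI = (95.5 + 87.8) / 2
AKI = 183.3 / 2 = 91.65


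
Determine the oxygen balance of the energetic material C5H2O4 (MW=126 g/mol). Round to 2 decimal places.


OB = -1600 * (2C + H/2 - O) / MW
Inner = 2*5 + 2/2 - 4 = 7.00
OB = -1600 * 7.00 / 126 = -88.89%


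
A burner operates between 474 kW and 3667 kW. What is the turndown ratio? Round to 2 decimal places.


TDR = Q_max / Q_min
TDR = 3667 / 474 = 7.74


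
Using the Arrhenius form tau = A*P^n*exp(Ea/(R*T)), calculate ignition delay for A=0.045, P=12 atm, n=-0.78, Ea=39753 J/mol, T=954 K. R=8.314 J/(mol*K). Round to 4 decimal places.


tau = A * P^n * exp(Ea/(R*T))
P^n = 12^(-0.78) = 0.14395894
Ea/(R*T) = 39753/(8.314*954) = 5.012005
exp(Ea/(R*T)) = 150.205628
tau = 0.045 * 0.14395894 * 150.205628 = 0.9731 ms


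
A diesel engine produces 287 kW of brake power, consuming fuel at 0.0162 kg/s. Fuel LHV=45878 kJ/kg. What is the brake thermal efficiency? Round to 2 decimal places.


eta_BTE = (BP / (mf * LHV)) * 100
Denominator = 0.0162 * 45878 = 743.2236 kW
eta_BTE = (287 / 743.2236) * 100 = 38.62%


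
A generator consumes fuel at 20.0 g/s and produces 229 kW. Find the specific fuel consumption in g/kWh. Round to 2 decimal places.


SFC = (mf / BP) * 3600
Rate = 20.0 / 229 = 0.087336 g/(s*kW)
SFC = 0.087336 * 3600 = 314.41 g/kWh


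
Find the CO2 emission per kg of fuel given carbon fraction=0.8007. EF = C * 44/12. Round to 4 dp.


EF = C_frac * (M_CO2 / M_C)
EF = 0.8007 * (44/12)
EF = 0.8007 * 3.666667 = 2.9359 kg_CO2/kg_fuel


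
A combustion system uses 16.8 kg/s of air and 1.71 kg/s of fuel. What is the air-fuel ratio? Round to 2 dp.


AFR = m_air / m_fuel
AFR = 16.8 / 1.71 = 9.82


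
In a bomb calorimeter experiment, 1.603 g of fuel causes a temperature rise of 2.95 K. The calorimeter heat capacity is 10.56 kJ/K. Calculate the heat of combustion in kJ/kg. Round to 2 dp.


Hc = C_cal * delta_T / m_fuel
Q_released = 10.56 * 2.95 = 31.1520 kJ
m_fuel = 1.603 g = 1.603/1000 kg = 0.001603 kg
Hc = 31.1520 / 0.001603 = 19433.56 kJ/kg


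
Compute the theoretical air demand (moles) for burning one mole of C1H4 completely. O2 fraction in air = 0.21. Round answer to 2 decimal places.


Balanced combustion: C1H4 + 2 O2 -> 1 CO2 + 2 H2O
O2 needed = C + H/4 = 1 + 4/4 = 2.00 moles
Air moles = O2 / 0.21 = 2.00 / 0.21 = 9.52 moles air


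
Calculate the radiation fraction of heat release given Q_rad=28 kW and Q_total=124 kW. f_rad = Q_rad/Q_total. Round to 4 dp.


f_rad = Q_rad / Q_total
f_rad = 28 / 124 = 0.2258


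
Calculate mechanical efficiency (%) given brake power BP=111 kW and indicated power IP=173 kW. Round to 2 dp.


eta_mech = (BP / IP) * 100
Ratio = 111 / 173 = 0.6416
eta_mech = 0.6416 * 100 = 64.16%


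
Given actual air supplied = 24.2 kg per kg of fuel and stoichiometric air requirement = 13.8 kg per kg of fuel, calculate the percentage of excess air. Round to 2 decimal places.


Excess air = actual - stoichiometric = 24.2 - 13.8 = 10.40 kg/kg fuel
Excess air % = (excess / stoich) * 100 = (10.40 / 13.8) * 100 = 75.36%


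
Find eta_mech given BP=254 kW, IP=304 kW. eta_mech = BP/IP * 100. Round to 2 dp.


eta_mech = (BP / IP) * 100
Ratio = 254 / 304 = 0.8355
eta_mech = 0.8355 * 100 = 83.55%


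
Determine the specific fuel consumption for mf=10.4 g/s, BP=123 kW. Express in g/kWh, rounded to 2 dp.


SFC = (mf / BP) * 3600
Rate = 10.4 / 123 = 0.084553 g/(s*kW)
SFC = 0.084553 * 3600 = 304.39 g/kWh


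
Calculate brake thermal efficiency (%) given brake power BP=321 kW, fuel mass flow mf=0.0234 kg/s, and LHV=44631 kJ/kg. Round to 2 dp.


eta_BTE = (BP / (mf * LHV)) * 100
Denominator = 0.0234 * 44631 = 1044.3654 kW
eta_BTE = (321 / 1044.3654) * 100 = 30.74%


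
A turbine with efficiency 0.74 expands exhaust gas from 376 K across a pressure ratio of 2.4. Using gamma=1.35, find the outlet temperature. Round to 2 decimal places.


T_out = T_in * (1 - eta * (1 - PR^(-(gamma-1)/gamma)))
Exponent = -(1.35-1)/1.35 = -0.25925926
PR^exp = 2.4^(-0.25925926) = 0.79694200
Factor = 1 - 0.74*(1 - 0.79694200) = 0.84973708
T_out = 376 * 0.84973708 = 319.50 K


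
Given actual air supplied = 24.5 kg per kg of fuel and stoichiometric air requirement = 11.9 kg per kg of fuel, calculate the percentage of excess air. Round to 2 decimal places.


Excess air = actual - stoichiometric = 24.5 - 11.9 = 12.60 kg/kg fuel
Excess air % = (excess / stoich) * 100 = (12.60 / 11.9) * 100 = 105.88%


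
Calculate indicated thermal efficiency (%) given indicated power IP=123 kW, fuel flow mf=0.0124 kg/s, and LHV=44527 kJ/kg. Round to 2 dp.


eta_ith = (IP / (mf * LHV)) * 100
Denominator = 0.0124 * 44527 = 552.1348 kW
eta_ith = (123 / 552.1348) * 100 = 22.28%


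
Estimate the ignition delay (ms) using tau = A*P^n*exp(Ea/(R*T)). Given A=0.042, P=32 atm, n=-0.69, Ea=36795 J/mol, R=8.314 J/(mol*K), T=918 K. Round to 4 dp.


tau = A * P^n * exp(Ea/(R*T))
P^n = 32^(-0.69) = 0.09150536
Ea/(R*T) = 36795/(8.314*918) = 4.820989
exp(Ea/(R*T)) = 124.087705
tau = 0.042 * 0.09150536 * 124.087705 = 0.4769 ms


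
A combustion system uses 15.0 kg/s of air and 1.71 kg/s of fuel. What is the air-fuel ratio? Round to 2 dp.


AFR = m_air / m_fuel
AFR = 15.0 / 1.71 = 8.77


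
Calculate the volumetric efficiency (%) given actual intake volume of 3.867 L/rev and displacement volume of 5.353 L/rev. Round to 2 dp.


eta_v = (V_actual / V_disp) * 100
Ratio = 3.867 / 5.353 = 0.7224
eta_v = 0.7224 * 100 = 72.24%


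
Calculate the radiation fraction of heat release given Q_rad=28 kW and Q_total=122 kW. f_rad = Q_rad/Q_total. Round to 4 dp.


f_rad = Q_rad / Q_total
f_rad = 28 / 122 = 0.2295


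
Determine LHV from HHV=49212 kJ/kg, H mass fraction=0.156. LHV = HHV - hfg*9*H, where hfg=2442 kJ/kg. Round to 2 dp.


LHV = HHV - hfg * 9 * H
Water correction = 2442 * 9 * 0.156 = 3428.568 kJ/kg
LHV = 49212 - 3428.568 = 45783.43 kJ/kg


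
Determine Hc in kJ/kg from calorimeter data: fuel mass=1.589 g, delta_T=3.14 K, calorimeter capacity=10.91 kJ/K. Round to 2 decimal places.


Hc = C_cal * delta_T / m_fuel
Q_released = 10.91 * 3.14 = 34.2574 kJ
m_fuel = 1.589 g = 1.589/1000 kg = 0.001589 kg
Hc = 34.2574 / 0.001589 = 21559.09 kJ/kg


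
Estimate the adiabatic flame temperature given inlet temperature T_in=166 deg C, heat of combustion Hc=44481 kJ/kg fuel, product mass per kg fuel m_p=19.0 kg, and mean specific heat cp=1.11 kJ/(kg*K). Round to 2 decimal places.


T_ad = T_in + Hc / (m_p * cp)
Denominator = 19.0 * 1.11 = 21.0900
Temperature rise = 44481 / 21.0900 = 2109.10 K
T_ad = 166 + 2109.10 = 2275.10 deg C


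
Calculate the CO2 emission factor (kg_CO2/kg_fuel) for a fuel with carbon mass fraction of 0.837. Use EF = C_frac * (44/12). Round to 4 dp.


EF = C_frac * (M_CO2 / M_C)
EF = 0.837 * (44/12)
EF = 0.837 * 3.666667 = 3.0690 kg_CO2/kg_fuel


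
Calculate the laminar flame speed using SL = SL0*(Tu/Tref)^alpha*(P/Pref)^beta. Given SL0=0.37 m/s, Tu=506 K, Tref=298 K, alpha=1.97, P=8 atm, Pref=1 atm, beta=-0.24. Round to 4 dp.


SL = SL0 * (Tu/Tref)^alpha * (P/Pref)^beta
T ratio = 506/298 = 1.69798658
(T ratio)^alpha = 1.69798658^1.97 = 2.837726
(P/Pref)^beta = 8^(-0.24) = 0.607097
SL = 0.37 * 2.837726 * 0.607097 = 0.6374 m/s
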